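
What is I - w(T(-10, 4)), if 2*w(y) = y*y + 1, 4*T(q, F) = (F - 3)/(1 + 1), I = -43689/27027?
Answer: -2449649/1153152 ≈ -2.1243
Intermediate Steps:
I = -14563/9009 (I = -43689*1/27027 = -14563/9009 ≈ -1.6165)
T(q, F) = -3/8 + F/8 (T(q, F) = ((F - 3)/(1 + 1))/4 = ((-3 + F)/2)/4 = ((-3 + F)*(1/2))/4 = (-3/2 + F/2)/4 = -3/8 + F/8)
w(y) = 1/2 + y**2/2 (w(y) = (y*y + 1)/2 = (y**2 + 1)/2 = (1 + y**2)/2 = 1/2 + y**2/2)
I - w(T(-10, 4)) = -14563/9009 - (1/2 + (-3/8 + (1/8)*4)**2/2) = -14563/9009 - (1/2 + (-3/8 + 1/2)**2/2) = -14563/9009 - (1/2 + (1/8)**2/2) = -14563/9009 - (1/2 + (1/2)*(1/64)) = -14563/9009 - (1/2 + 1/128) = -14563/9009 - 1*65/128 = -14563/9009 - 65/128 = -2449649/1153152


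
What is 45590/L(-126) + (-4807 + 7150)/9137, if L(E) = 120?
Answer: 41683699/109644 ≈ 380.17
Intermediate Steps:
45590/L(-126) + (-4807 + 7150)/9137 = 45590/120 + (-4807 + 7150)/9137 = 45590*(1/120) + 2343*(1/9137) = 4559/12 + 2343/9137 = 41683699/109644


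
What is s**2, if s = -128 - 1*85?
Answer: 45369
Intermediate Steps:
s = -213 (s = -128 - 85 = -213)
s**2 = (-213)**2 = 45369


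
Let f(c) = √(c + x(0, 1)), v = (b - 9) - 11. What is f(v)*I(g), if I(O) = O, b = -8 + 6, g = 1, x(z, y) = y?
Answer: I*√21 ≈ 4.5826*I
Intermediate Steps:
b = -2
v = -22 (v = (-2 - 9) - 11 = -11 - 11 = -22)
f(c) = √(1 + c) (f(c) = √(c + 1) = √(1 + c))
f(v)*I(g) = √(1 - 22)*1 = √(-21)*1 = (I*√21)*1 = I*√21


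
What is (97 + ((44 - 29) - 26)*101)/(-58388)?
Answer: 507/29194 ≈ 0.017367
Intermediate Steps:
(97 + ((44 - 29) - 26)*101)/(-58388) = (97 + (15 - 26)*101)*(-1/58388) = (97 - 11*101)*(-1/58388) = (97 - 1111)*(-1/58388) = -1014*(-1/58388) = 507/29194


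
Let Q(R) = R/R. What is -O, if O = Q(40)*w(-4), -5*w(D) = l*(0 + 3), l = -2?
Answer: -6/5 ≈ -1.2000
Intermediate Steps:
w(D) = 6/5 (w(D) = -(-2)*(0 + 3)/5 = -(-2)*3/5 = -⅕*(-6) = 6/5)
Q(R) = 1
O = 6/5 (O = 1*(6/5) = 6/5 ≈ 1.2000)
-O = -1*6/5 = -6/5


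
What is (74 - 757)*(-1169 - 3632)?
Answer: 3279083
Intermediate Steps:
(74 - 757)*(-1169 - 3632) = -683*(-4801) = 3279083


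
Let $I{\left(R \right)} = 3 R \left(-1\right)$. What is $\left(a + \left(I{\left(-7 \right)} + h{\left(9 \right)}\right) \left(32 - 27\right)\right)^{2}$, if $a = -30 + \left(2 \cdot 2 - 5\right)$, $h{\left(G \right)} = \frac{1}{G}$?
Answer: $\frac{450241}{81} \approx 5558.5$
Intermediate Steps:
$I{\left(R \right)} = - 3 R$
$a = -31$ ($a = -30 + \left(4 - 5\right) = -30 - 1 = -31$)
$\left(a + \left(I{\left(-7 \right)} + h{\left(9 \right)}\right) \left(32 - 27\right)\right)^{2} = \left(-31 + \left(\left(-3\right) \left(-7\right) + \frac{1}{9}\right) \left(32 - 27\right)\right)^{2} = \left(-31 + \left(21 + \frac{1}{9}\right) 5\right)^{2} = \left(-31 + \frac{190}{9} \cdot 5\right)^{2} = \left(-31 + \frac{950}{9}\right)^{2} = \left(\frac{671}{9}\right)^{2} = \frac{450241}{81}$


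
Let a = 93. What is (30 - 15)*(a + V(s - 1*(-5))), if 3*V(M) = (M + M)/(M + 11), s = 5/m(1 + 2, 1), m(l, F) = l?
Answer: 74135/53 ≈ 1398.8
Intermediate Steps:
s = 5/3 (s = 5/(1 + 2) = 5/3 ≈ 1.6667)
V(M) = 2*M/(3*(11 + M)) (V(M) = ((M + M)/(M + 11))/3 = ((2*M)/(11 + M))/3 = (2*M/(11 + M))/3 = 2*M/(3*(11 + M)))
(30 - 15)*(a + V(s - 1*(-5))) = (30 - 15)*(93 + 2*(5/3 - 1*(-5))/(3*(11 + (5/3 - 1*(-5))))) = 15*(93 + 2*(5/3 + 5)/(3*(11 + (5/3 + 5)))) = 15*(93 + (2/3)*(20/3)/(11 + 20/3)) = 15*(93 + (2/3)*(20/3)/(53/3)) = 15*(93 + (2/3)*(20/3)*(3/53)) = 15*(93 + 40/159) = 15*(14827/159) = 74135/53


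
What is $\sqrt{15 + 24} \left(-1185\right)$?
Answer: $- 1185 \sqrt{39} \approx -7400.3$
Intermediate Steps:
$\sqrt{15 + 24} \left(-1185\right) = \sqrt{39} \left(-1185\right) = - 1185 \sqrt{39}$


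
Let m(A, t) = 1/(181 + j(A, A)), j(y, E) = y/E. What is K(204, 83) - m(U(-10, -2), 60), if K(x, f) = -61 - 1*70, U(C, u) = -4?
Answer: -23843/182 ≈ -131.01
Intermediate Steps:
K(x, f) = -131 (K(x, f) = -61 - 70 = -131)
m(A, t) = 1/182 (m(A, t) = 1/(181 + A/A) = 1/(181 + 1) = 1/182)
K(204, 83) - m(U(-10, -2), 60) = -131 - 1*1/182 = -131 - 1/182 = -23843/182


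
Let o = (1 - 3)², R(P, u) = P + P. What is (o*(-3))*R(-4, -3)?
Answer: 96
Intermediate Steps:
R(P, u) = 2*P
o = 4 (o = (-2)² = 4)
(o*(-3))*R(-4, -3) = (4*(-3))*(2*(-4)) = -12*(-8) = 96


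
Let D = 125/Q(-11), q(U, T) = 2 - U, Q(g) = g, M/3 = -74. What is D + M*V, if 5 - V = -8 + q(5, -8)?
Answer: -39197/11 ≈ -3563.4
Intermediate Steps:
M = -222 (M = 3*(-74) = -222)
D = -125/11 (D = 125/(-11) = 125*(-1/11) = -125/11 ≈ -11.364)
V = 16 (V = 5 - (-8 + (2 - 1*5)) = 5 - (-8 + (2 - 5)) = 5 - (-8 - 3) = 5 - 1*(-11) = 5 + 11 = 16)
D + M*V = -125/11 - 222*16 = -125/11 - 3552 = -39197/11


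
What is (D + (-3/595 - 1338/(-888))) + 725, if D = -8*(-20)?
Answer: 78065341/88060 ≈ 886.50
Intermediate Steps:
D = 160
(D + (-3/595 - 1338/(-888))) + 725 = (160 + (-3/595 - 1338/(-888))) + 725 = (160 + (-3*1/595 - 1338*(-1/888))) + 725 = (160 + (-3/595 + 223/148)) + 725 = (160 + 132241/88060) + 725 = 14221841/88060 + 725 = 78065341/88060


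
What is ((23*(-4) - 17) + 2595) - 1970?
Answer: 516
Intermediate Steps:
((23*(-4) - 17) + 2595) - 1970 = ((-92 - 17) + 2595) - 1970 = (-109 + 2595) - 1970 = 2486 - 1970 = 516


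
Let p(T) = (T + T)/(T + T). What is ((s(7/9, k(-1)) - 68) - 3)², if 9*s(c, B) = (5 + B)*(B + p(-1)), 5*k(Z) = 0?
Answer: 401956/81 ≈ 4962.4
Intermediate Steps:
k(Z) = 0 (k(Z) = (⅕)*0 = 0)
p(T) = 1 (p(T) = (2*T)/((2*T)) = (2*T)*(1/(2*T)) = 1)
s(c, B) = (1 + B)*(5 + B)/9 (s(c, B) = ((5 + B)*(B + 1))/9 = ((5 + B)*(1 + B))/9 = ((1 + B)*(5 + B))/9 = (1 + B)*(5 + B)/9)
((s(7/9, k(-1)) - 68) - 3)² = (((5/9 + (⅑)*0² + (⅔)*0) - 68) - 3)² = (((5/9 + (⅑)*0 + 0) - 68) - 3)² = (((5/9 + 0 + 0) - 68) - 3)² = ((5/9 - 68) - 3)² = (-607/9 - 3)² = (-634/9)² = 401956/81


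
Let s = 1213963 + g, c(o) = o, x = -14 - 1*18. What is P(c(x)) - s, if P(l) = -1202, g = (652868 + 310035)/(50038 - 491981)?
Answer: -537032702692/441943 ≈ -1.2152e+6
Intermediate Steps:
x = -32 (x = -14 - 18 = -32)
g = -962903/441943 (g = 962903/(-441943) = 962903*(-1/441943) = -962903/441943 ≈ -2.1788)
s = 536501487206/441943 (s = 1213963 - 962903/441943 = 536501487206/441943 ≈ 1.2140e+6)
P(c(x)) - s = -1202 - 1*536501487206/441943 = -1202 - 536501487206/441943 = -537032702692/441943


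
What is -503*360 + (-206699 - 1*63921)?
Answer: -451700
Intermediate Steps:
-503*360 + (-206699 - 1*63921) = -181080 + (-206699 - 63921) = -181080 - 270620 = -451700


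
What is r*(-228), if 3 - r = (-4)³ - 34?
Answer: -23028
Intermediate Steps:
r = 101 (r = 3 - ((-4)³ - 34) = 3 - (-64 - 34) = 3 - 1*(-98) = 3 + 98 = 101)
r*(-228) = 101*(-228) = -23028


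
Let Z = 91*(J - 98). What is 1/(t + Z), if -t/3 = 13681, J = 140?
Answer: -1/37221 ≈ -2.6867e-5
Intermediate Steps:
Z = 3822 (Z = 91*(140 - 98) = 91*42 = 3822)
t = -41043 (t = -3*13681 = -41043)
1/(t + Z) = 1/(-41043 + 3822) = 1/(-37221) = -1/37221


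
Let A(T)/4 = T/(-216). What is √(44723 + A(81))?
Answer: √178886/2 ≈ 211.47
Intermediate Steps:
A(T) = -T/54 (A(T) = 4*(T/(-216)) = 4*(T*(-1/216)) = 4*(-T/216) = -T/54)
√(44723 + A(81)) = √(44723 - 1/54*81) = √(44723 - 3/2) = √(89443/2) = √178886/2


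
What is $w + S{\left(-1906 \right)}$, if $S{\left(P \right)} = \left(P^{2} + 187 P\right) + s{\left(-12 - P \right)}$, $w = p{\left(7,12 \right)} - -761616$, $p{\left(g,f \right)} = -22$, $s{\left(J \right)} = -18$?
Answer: $4037990$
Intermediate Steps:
$w = 761594$ ($w = -22 - -761616 = -22 + 761616 = 761594$)
$S{\left(P \right)} = -18 + P^{2} + 187 P$ ($S{\left(P \right)} = \left(P^{2} + 187 P\right) - 18 = -18 + P^{2} + 187 P$)
$w + S{\left(-1906 \right)} = 761594 + \left(-18 + \left(-1906\right)^{2} + 187 \left(-1906\right)\right) = 761594 - -3276396 = 761594 + 3276396 = 4037990$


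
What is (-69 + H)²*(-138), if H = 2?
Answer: -619482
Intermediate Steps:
(-69 + H)²*(-138) = (-69 + 2)²*(-138) = (-67)²*(-138) = 4489*(-138) = -619482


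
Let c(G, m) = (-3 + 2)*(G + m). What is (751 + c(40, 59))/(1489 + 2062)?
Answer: 652/3551 ≈ 0.18361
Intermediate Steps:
c(G, m) = -G - m (c(G, m) = -(G + m) = -G - m)
(751 + c(40, 59))/(1489 + 2062) = (751 + (-1*40 - 1*59))/(1489 + 2062) = (751 + (-40 - 59))/3551 = (751 - 99)*(1/3551) = 652*(1/3551) = 652/3551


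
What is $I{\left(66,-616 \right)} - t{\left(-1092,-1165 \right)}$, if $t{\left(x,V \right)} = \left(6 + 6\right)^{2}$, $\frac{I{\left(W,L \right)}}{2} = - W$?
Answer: $-276$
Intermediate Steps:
$I{\left(W,L \right)} = - 2 W$ ($I{\left(W,L \right)} = 2 \left(- W\right) = - 2 W$)
$t{\left(x,V \right)} = 144$ ($t{\left(x,V \right)} = 12^{2} = 144$)
$I{\left(66,-616 \right)} - t{\left(-1092,-1165 \right)} = \left(-2\right) 66 - 144 = -132 - 144 = -276$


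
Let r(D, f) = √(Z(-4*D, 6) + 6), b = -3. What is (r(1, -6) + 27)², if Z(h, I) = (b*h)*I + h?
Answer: (27 + √74)² ≈ 1267.5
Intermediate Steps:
Z(h, I) = h - 3*I*h (Z(h, I) = (-3*h)*I + h = -3*I*h + h = h - 3*I*h)
r(D, f) = √(6 + 68*D) (r(D, f) = √((-4*D)*(1 - 3*6) + 6) = √((-4*D)*(1 - 18) + 6) = √(-4*D*(-17) + 6) = √(68*D + 6) = √(6 + 68*D))
(r(1, -6) + 27)² = (√(6 + 68*1) + 27)² = (√(6 + 68) + 27)² = (√74 + 27)² = (27 + √74)²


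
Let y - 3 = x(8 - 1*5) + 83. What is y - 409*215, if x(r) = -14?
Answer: -87863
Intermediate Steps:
y = 72 (y = 3 + (-14 + 83) = 3 + 69 = 72)
y - 409*215 = 72 - 409*215 = 72 - 87935 = -87863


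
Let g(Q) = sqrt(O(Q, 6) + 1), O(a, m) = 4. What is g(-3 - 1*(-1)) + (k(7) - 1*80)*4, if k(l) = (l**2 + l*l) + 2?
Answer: 80 + sqrt(5) ≈ 82.236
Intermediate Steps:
g(Q) = sqrt(5) (g(Q) = sqrt(4 + 1) = sqrt(5))
k(l) = 2 + 2*l**2 (k(l) = (l**2 + l**2) + 2 = 2*l**2 + 2 = 2 + 2*l**2)
g(-3 - 1*(-1)) + (k(7) - 1*80)*4 = sqrt(5) + ((2 + 2*7**2) - 1*80)*4 = sqrt(5) + ((2 + 2*49) - 80)*4 = sqrt(5) + ((2 + 98) - 80)*4 = sqrt(5) + (100 - 80)*4 = sqrt(5) + 20*4 = sqrt(5) + 80 = 80 + sqrt(5)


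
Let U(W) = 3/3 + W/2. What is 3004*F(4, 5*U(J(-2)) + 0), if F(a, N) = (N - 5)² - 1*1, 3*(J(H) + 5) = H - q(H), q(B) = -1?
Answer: 4779364/9 ≈ 5.3104e+5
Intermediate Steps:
J(H) = -14/3 + H/3 (J(H) = -5 + (H - 1*(-1))/3 = -5 + (H + 1)/3 = -5 + (1 + H)/3 = -5 + (⅓ + H/3) = -14/3 + H/3)
U(W) = 1 + W/2 (U(W) = 3*(⅓) + W*(½) = 1 + W/2)
F(a, N) = -1 + (-5 + N)² (F(a, N) = (-5 + N)² - 1 = -1 + (-5 + N)²)
3004*F(4, 5*U(J(-2)) + 0) = 3004*(-1 + (-5 + (5*(1 + (-14/3 + (⅓)*(-2))/2) + 0))²) = 3004*(-1 + (-5 + (5*(1 + (-14/3 - ⅔)/2) + 0))²) = 3004*(-1 + (-5 + (5*(1 + (½)*(-16/3)) + 0))²) = 3004*(-1 + (-5 + (5*(1 - 8/3) + 0))²) = 3004*(-1 + (-5 + (5*(-5/3) + 0))²) = 3004*(-1 + (-5 + (-25/3 + 0))²) = 3004*(-1 + (-5 - 25/3)²) = 3004*(-1 + (-40/3)²) = 3004*(-1 + 1600/9) = 3004*(1591/9) = 4779364/9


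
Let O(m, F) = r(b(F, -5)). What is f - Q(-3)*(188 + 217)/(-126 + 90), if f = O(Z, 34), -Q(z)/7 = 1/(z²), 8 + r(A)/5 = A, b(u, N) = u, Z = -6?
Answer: 485/4 ≈ 121.25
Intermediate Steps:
r(A) = -40 + 5*A
O(m, F) = -40 + 5*F
Q(z) = -7/z²
f = 130 (f = -40 + 5*34 = -40 + 170 = 130)
f - Q(-3)*(188 + 217)/(-126 + 90) = 130 - (-7/(-3)²)*(188 + 217)/(-126 + 90) = 130 - (-7*⅑)*405/(-36) = 130 - (-7)*405*(-1/36)/9 = 130 - (-7)*(-45)/(9*4) = 130 - 1*35/4 = 130 - 35/4 = 485/4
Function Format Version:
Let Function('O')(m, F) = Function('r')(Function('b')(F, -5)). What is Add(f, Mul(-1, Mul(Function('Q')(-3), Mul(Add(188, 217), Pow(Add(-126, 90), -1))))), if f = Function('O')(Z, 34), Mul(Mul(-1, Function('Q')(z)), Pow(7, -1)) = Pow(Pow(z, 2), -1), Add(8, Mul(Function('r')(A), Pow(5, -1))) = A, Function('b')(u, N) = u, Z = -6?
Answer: Rational(485, 4) ≈ 121.25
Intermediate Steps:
Function('r')(A) = Add(-40, Mul(5, A))
Function('O')(m, F) = Add(-40, Mul(5, F))
Function('Q')(z) = Mul(-7, Pow(z, -2)) (Function('Q')(z) = Mul(-7, Pow(Pow(z, 2), -1)) = Mul(-7, Pow(z, -2)))
f = 130 (f = Add(-40, Mul(5, 34)) = Add(-40, 170) = 130)
Add(f, Mul(-1, Mul(Function('Q')(-3), Mul(Add(188, 217), Pow(Add(-126, 90), -1))))) = Add(130, Mul(-1, Mul(Mul(-7, Pow(-3, -2)), Mul(Add(188, 217), Pow(Add(-126, 90), -1))))) = Add(130, Mul(-1, Mul(Mul(-7, Rational(1, 9)), Mul(405, Pow(-36, -1))))) = Add(130, Mul(-1, Mul(Rational(-7, 9), Mul(405, Rational(-1, 36))))) = Add(130, Mul(-1, Mul(Rational(-7, 9), Rational(-45, 4)))) = Add(130, Mul(-1, Rational(35, 4))) = Add(130, Rational(-35, 4)) = Rational(485, 4)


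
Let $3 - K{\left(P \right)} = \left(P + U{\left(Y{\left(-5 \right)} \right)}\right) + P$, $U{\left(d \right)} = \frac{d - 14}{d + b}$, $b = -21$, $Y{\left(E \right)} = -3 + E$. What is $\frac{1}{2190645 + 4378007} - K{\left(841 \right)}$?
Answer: $\frac{319978744905}{190490908} \approx 1679.8$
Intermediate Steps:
$U{\left(d \right)} = \frac{-14 + d}{-21 + d}$ ($U{\left(d \right)} = \frac{d - 14}{d - 21} = \frac{-14 + d}{-21 + d}$)
$K{\left(P \right)} = \frac{65}{29} - 2 P$ ($K{\left(P \right)} = 3 - \left(\left(P + \frac{-14 - 8}{-21 - 8}\right) + P\right) = 3 - \left(\left(P + \frac{1}{-29} \left(-22\right)\right) + P\right) = 3 - \left(\left(P - - \frac{22}{29}\right) + P\right) = 3 - \left(\left(P + \frac{22}{29}\right) + P\right) = 3 - \left(\left(\frac{22}{29} + P\right) + P\right) = 3 - \left(\frac{22}{29} + 2 P\right) = \frac{65}{29} - 2 P$)
$\frac{1}{2190645 + 4378007} - K{\left(841 \right)} = \frac{1}{2190645 + 4378007} - \left(\frac{65}{29} - 1682\right) = \frac{1}{6568652} - \left(\frac{65}{29} - 1682\right) = \frac{1}{6568652} - - \frac{48713}{29} = \frac{1}{6568652} + \frac{48713}{29} = \frac{319978744905}{190490908}$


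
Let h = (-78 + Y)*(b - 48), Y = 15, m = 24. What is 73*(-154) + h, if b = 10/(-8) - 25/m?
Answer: -64589/8 ≈ -8073.6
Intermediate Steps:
b = -55/24 (b = 10/(-8) - 25/24 = 10*(-⅛) - 25*1/24 = -5/4 - 25/24 = -55/24 ≈ -2.2917)
h = 25347/8 (h = (-78 + 15)*(-55/24 - 48) = -63*(-1207/24) = 25347/8 ≈ 3168.4)
73*(-154) + h = 73*(-154) + 25347/8 = -11242 + 25347/8 = -64589/8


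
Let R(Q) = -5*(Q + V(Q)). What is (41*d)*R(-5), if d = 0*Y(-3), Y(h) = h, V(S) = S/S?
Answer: 0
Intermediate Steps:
V(S) = 1
R(Q) = -5 - 5*Q (R(Q) = -5*(Q + 1) = -5*(1 + Q) = -5 - 5*Q)
d = 0 (d = 0*(-3) = 0)
(41*d)*R(-5) = (41*0)*(-5 - 5*(-5)) = 0*(-5 + 25) = 0*20 = 0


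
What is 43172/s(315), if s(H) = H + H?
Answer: 21586/315 ≈ 68.527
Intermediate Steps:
s(H) = 2*H
43172/s(315) = 43172/((2*315)) = 43172/630 = 43172*(1/630) = 21586/315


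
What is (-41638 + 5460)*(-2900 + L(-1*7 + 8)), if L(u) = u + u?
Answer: 104843844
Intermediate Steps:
L(u) = 2*u
(-41638 + 5460)*(-2900 + L(-1*7 + 8)) = (-41638 + 5460)*(-2900 + 2*(-1*7 + 8)) = -36178*(-2900 + 2*(-7 + 8)) = -36178*(-2900 + 2*1) = -36178*(-2900 + 2) = -36178*(-2898) = 104843844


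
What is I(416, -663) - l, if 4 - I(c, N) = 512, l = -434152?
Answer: 433644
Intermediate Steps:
I(c, N) = -508 (I(c, N) = 4 - 1*512 = 4 - 512 = -508)
I(416, -663) - l = -508 - 1*(-434152) = -508 + 434152 = 433644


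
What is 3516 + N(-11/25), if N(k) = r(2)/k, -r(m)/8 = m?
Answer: 39076/11 ≈ 3552.4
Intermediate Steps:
r(m) = -8*m
N(k) = -16/k (N(k) = (-8*2)/k = -16/k)
3516 + N(-11/25) = 3516 - 16/((-11/25)) = 3516 - 16/((-11*1/25)) = 3516 - 16/(-11/25) = 3516 - 16*(-25/11) = 3516 + 400/11 = 39076/11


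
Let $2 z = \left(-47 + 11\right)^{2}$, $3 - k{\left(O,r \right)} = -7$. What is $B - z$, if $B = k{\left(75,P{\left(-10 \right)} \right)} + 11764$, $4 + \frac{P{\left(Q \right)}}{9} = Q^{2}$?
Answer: $11126$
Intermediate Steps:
$P{\left(Q \right)} = -36 + 9 Q^{2}$
$k{\left(O,r \right)} = 10$ ($k{\left(O,r \right)} = 3 - -7 = 3 + 7 = 10$)
$z = 648$ ($z = \frac{\left(-47 + 11\right)^{2}}{2} = \frac{\left(-36\right)^{2}}{2} = \frac{1}{2} \cdot 1296 = 648$)
$B = 11774$ ($B = 10 + 11764 = 11774$)
$B - z = 11774 - 648 = 11126$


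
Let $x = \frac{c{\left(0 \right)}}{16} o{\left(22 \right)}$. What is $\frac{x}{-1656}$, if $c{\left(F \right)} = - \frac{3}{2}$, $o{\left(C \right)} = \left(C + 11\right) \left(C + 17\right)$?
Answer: $\frac{429}{5888} \approx 0.07286$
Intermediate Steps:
$o{\left(C \right)} = \left(11 + C\right) \left(17 + C\right)$
$c{\left(F \right)} = - \frac{3}{2}$ ($c{\left(F \right)} = \left(-3\right) \frac{1}{2} = - \frac{3}{2}$)
$x = - \frac{3861}{32}$ ($x = - \frac{3}{2 \cdot 16} \left(187 + 22^{2} + 28 \cdot 22\right) = \left(- \frac{3}{2}\right) \frac{1}{16} \left(187 + 484 + 616\right) = \left(- \frac{3}{32}\right) 1287 = - \frac{3861}{32} \approx -120.66$)
$\frac{x}{-1656} = - \frac{3861}{32 \left(-1656\right)} = \left(- \frac{3861}{32}\right) \left(- \frac{1}{1656}\right) = \frac{429}{5888}$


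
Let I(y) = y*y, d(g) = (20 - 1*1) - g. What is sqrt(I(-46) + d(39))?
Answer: 4*sqrt(131) ≈ 45.782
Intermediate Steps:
d(g) = 19 - g (d(g) = (20 - 1) - g = 19 - g)
I(y) = y**2
sqrt(I(-46) + d(39)) = sqrt((-46)**2 + (19 - 1*39)) = sqrt(2116 + (19 - 39)) = sqrt(2116 - 20) = sqrt(2096) = 4*sqrt(131)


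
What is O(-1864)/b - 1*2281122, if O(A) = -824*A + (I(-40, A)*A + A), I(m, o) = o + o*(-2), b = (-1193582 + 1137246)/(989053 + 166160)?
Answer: 264136717665/7042 ≈ 3.7509e+7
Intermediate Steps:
b = -56336/1155213 ≈ -0.048767
I(m, o) = -o (I(m, o) = o - 2*o = -o)
O(A) = -A² - 823*A (O(A) = -824*A + ((-A)*A + A) = -824*A + (-A² + A) = -824*A + (A - A²) = -A² - 823*A)
O(-1864)/b - 1*2281122 = (-1*(-1864)*(823 - 1864))/(-56336/1155213) - 1*2281122 = -1*(-1864)*(-1041)*(-1155213/56336) - 2281122 = -1940424*(-1155213/56336) - 2281122 = 280200378789/7042 - 2281122 = 264136717665/7042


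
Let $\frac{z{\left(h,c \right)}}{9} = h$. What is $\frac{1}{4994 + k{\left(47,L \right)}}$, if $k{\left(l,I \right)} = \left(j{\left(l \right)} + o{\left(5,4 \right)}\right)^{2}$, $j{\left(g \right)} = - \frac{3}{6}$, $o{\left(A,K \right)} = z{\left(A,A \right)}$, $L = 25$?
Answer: $\frac{4}{27897} \approx 0.00014338$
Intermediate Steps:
$z{\left(h,c \right)} = 9 h$
$o{\left(A,K \right)} = 9 A$
$j{\left(g \right)} = - \frac{1}{2}$ ($j{\left(g \right)} = \left(-3\right) \frac{1}{6} = - \frac{1}{2}$)
$k{\left(l,I \right)} = \frac{7921}{4}$ ($k{\left(l,I \right)} = \left(- \frac{1}{2} + 9 \cdot 5\right)^{2} = \left(- \frac{1}{2} + 45\right)^{2} = \left(\frac{89}{2}\right)^{2} = \frac{7921}{4}$)
$\frac{1}{4994 + k{\left(47,L \right)}} = \frac{1}{4994 + \frac{7921}{4}} = \frac{1}{\frac{27897}{4}} = \frac{4}{27897}$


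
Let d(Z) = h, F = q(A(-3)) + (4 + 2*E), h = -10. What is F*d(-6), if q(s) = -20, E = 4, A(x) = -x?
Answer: 80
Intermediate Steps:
F = -8 (F = -20 + (4 + 2*4) = -20 + (4 + 8) = -20 + 12 = -8)
d(Z) = -10
F*d(-6) = -8*(-10) = 80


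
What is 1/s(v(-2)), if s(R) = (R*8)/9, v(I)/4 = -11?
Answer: -9/352 ≈ -0.025568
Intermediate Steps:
v(I) = -44 (v(I) = 4*(-11) = -44)
s(R) = 8*R/9 (s(R) = (8*R)*(1/9) = 8*R/9)
1/s(v(-2)) = 1/((8/9)*(-44)) = 1/(-352/9) = -9/352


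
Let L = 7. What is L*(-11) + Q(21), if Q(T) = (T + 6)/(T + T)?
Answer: -1069/14 ≈ -76.357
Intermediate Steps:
Q(T) = (6 + T)/(2*T) (Q(T) = (6 + T)/((2*T)) = (6 + T)*(1/(2*T)) = (6 + T)/(2*T))
L*(-11) + Q(21) = 7*(-11) + (½)*(6 + 21)/21 = -77 + (½)*(1/21)*27 = -77 + 9/14 = -1069/14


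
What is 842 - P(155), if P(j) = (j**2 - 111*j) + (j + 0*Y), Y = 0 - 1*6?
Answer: -6133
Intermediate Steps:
Y = -6 (Y = 0 - 6 = -6)
P(j) = j**2 - 110*j (P(j) = (j**2 - 111*j) + (j + 0*(-6)) = (j**2 - 111*j) + (j + 0) = (j**2 - 111*j) + j = j**2 - 110*j)
842 - P(155) = 842 - 155*(-110 + 155) = 842 - 155*45 = 842 - 1*6975 = 842 - 6975 = -6133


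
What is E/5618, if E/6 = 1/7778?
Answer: 3/21848402 ≈ 1.3731e-7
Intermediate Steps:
E = 3/3889 (E = 6/7778 = 6*(1/7778) = 3/3889 ≈ 0.00077141)
E/5618 = (3/3889)/5618 = (3/3889)*(1/5618) = 3/21848402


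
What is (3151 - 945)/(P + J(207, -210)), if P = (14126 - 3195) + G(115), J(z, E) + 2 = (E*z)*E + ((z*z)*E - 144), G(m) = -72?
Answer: 2206/141123 ≈ 0.015632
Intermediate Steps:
J(z, E) = -146 + E*z**2 + z*E**2 (J(z, E) = -2 + ((E*z)*E + ((z*z)*E - 144)) = -2 + (z*E**2 + (z**2*E - 144)) = -2 + (z*E**2 + (E*z**2 - 144)) = -2 + (z*E**2 + (-144 + E*z**2)) = -2 + (-144 + E*z**2 + z*E**2) = -146 + E*z**2 + z*E**2)
P = 10859 (P = (14126 - 3195) - 72 = 10931 - 72 = 10859)
(3151 - 945)/(P + J(207, -210)) = (3151 - 945)/(10859 + (-146 - 210*207**2 + 207*(-210)**2)) = 2206/(10859 + (-146 - 210*42849 + 207*44100)) = 2206/(10859 + (-146 - 8998290 + 9128700)) = 2206/(10859 + 130264) = 2206/141123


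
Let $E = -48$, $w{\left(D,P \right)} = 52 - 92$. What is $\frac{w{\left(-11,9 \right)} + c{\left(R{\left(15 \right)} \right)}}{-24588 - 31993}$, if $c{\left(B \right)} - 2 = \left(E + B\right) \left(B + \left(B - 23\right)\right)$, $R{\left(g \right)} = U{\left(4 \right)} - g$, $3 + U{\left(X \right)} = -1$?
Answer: $- \frac{4049}{56581} \approx -0.071561$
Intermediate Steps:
$U{\left(X \right)} = -4$ ($U{\left(X \right)} = -3 - 1 = -4$)
$w{\left(D,P \right)} = -40$ ($w{\left(D,P \right)} = 52 - 92 = -40$)
$R{\left(g \right)} = -4 - g$
$c{\left(B \right)} = 2 + \left(-48 + B\right) \left(-23 + 2 B\right)$ ($c{\left(B \right)} = 2 + \left(-48 + B\right) \left(B + \left(B - 23\right)\right) = 2 + \left(-48 + B\right) \left(B + \left(-23 + B\right)\right) = 2 + \left(-48 + B\right) \left(-23 + 2 B\right)$)
$\frac{w{\left(-11,9 \right)} + c{\left(R{\left(15 \right)} \right)}}{-24588 - 31993} = \frac{-40 + \left(1106 - 119 \left(-4 - 15\right) + 2 \left(-4 - 15\right)^{2}\right)}{-24588 - 31993} = \frac{-40 + \left(1106 - 119 \left(-4 - 15\right) + 2 \left(-4 - 15\right)^{2}\right)}{-56581} = \left(-40 + \left(1106 - -2261 + 2 \left(-19\right)^{2}\right)\right) \left(- \frac{1}{56581}\right) = \left(-40 + \left(1106 + 2261 + 2 \cdot 361\right)\right) \left(- \frac{1}{56581}\right) = \left(-40 + \left(1106 + 2261 + 722\right)\right) \left(- \frac{1}{56581}\right) = \left(-40 + 4089\right) \left(- \frac{1}{56581}\right) = 4049 \left(- \frac{1}{56581}\right) = - \frac{4049}{56581}$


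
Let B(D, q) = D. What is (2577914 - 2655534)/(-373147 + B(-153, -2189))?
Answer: 3881/18665 ≈ 0.20793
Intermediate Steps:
(2577914 - 2655534)/(-373147 + B(-153, -2189)) = (2577914 - 2655534)/(-373147 - 153) = -77620/(-373300) = -77620*(-1/373300) = 3881/18665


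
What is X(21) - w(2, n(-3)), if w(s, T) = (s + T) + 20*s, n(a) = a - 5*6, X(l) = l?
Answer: 12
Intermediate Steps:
n(a) = -30 + a (n(a) = a - 30 = -30 + a)
w(s, T) = T + 21*s (w(s, T) = (T + s) + 20*s = T + 21*s)
X(21) - w(2, n(-3)) = 21 - ((-30 - 3) + 21*2) = 21 - (-33 + 42) = 21 - 1*9 = 21 - 9 = 12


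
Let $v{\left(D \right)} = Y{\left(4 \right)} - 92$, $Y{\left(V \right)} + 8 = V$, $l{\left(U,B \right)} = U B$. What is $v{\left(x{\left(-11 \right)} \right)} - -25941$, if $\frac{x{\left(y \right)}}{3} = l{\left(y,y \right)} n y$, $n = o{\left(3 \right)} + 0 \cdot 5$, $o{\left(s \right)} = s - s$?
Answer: $25845$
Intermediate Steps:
$l{\left(U,B \right)} = B U$
$o{\left(s \right)} = 0$
$n = 0$ ($n = 0 + 0 \cdot 5 = 0 + 0 = 0$)
$Y{\left(V \right)} = -8 + V$
$x{\left(y \right)} = 0$ ($x{\left(y \right)} = 3 y y 0 y = 3 y^{2} \cdot 0 y = 3 \cdot 0 y = 3 \cdot 0 = 0$)
$v{\left(D \right)} = -96$ ($v{\left(D \right)} = \left(-8 + 4\right) - 92 = -4 - 92 = -96$)
$v{\left(x{\left(-11 \right)} \right)} - -25941 = -96 - -25941 = -96 + 25941 = 25845$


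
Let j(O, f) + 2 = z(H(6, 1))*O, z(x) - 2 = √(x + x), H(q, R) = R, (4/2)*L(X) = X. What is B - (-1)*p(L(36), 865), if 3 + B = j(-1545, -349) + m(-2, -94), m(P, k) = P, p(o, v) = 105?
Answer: -2992 - 1545*√2 ≈ -5177.0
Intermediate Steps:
L(X) = X/2
z(x) = 2 + √2*√x (z(x) = 2 + √(x + x) = 2 + √(2*x) = 2 + √2*√x)
j(O, f) = -2 + O*(2 + √2) (j(O, f) = -2 + (2 + √2*√1)*O = -2 + (2 + √2*1)*O = -2 + (2 + √2)*O = -2 + O*(2 + √2))
B = -3097 - 1545*√2 (B = -3 + ((-2 - 1545*(2 + √2)) - 2) = -3 + ((-2 + (-3090 - 1545*√2)) - 2) = -3 + ((-3092 - 1545*√2) - 2) = -3 + (-3094 - 1545*√2) = -3097 - 1545*√2 ≈ -5282.0)
B - (-1)*p(L(36), 865) = (-3097 - 1545*√2) - (-1)*105 = (-3097 - 1545*√2) - 1*(-105) = (-3097 - 1545*√2) + 105 = -2992 - 1545*√2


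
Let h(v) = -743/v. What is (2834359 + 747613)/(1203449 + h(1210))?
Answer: 4334186120/1456172547 ≈ 2.9764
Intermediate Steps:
(2834359 + 747613)/(1203449 + h(1210)) = (2834359 + 747613)/(1203449 - 743/1210) = 3581972/(1203449 - 743*1/1210) = 3581972/(1203449 - 743/1210) = 3581972/(1456172547/1210) = 3581972*(1210/1456172547) = 4334186120/1456172547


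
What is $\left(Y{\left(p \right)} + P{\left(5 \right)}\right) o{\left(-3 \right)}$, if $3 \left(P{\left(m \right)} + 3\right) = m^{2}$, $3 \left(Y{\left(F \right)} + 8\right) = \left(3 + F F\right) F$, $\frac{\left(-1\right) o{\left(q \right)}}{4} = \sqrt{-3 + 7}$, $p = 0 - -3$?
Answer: $- \frac{224}{3} \approx -74.667$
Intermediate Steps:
$p = 3$ ($p = 0 + 3 = 3$)
$o{\left(q \right)} = -8$ ($o{\left(q \right)} = - 4 \sqrt{-3 + 7} = - 4 \sqrt{4} = \left(-4\right) 2 = -8$)
$Y{\left(F \right)} = -8 + \frac{F \left(3 + F^{2}\right)}{3}$ ($Y{\left(F \right)} = -8 + \frac{\left(3 + F F\right) F}{3} = -8 + \frac{\left(3 + F^{2}\right) F}{3} = -8 + \frac{F \left(3 + F^{2}\right)}{3}$)
$P{\left(m \right)} = -3 + \frac{m^{2}}{3}$
$\left(Y{\left(p \right)} + P{\left(5 \right)}\right) o{\left(-3 \right)} = \left(\left(-8 + 3 + \frac{3^{3}}{3}\right) - \left(3 - \frac{5^{2}}{3}\right)\right) \left(-8\right) = \left(\left(-8 + 3 + \frac{1}{3} \cdot 27\right) + \left(-3 + \frac{1}{3} \cdot 25\right)\right) \left(-8\right) = \left(\left(-8 + 3 + 9\right) + \left(-3 + \frac{25}{3}\right)\right) \left(-8\right) = \left(4 + \frac{16}{3}\right) \left(-8\right) = \frac{28}{3} \left(-8\right) = - \frac{224}{3}$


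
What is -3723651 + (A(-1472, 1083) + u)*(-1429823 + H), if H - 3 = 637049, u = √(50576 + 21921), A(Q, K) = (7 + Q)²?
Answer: -1701468663126 - 792771*√72497 ≈ -1.7017e+12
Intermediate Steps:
u = √72497 ≈ 269.25
H = 637052 (H = 3 + 637049 = 637052)
-3723651 + (A(-1472, 1083) + u)*(-1429823 + H) = -3723651 + ((7 - 1472)² + √72497)*(-1429823 + 637052) = -3723651 + ((-1465)² + √72497)*(-792771) = -3723651 + (2146225 + √72497)*(-792771) = -3723651 + (-1701464939475 - 792771*√72497) = -1701468663126 - 792771*√72497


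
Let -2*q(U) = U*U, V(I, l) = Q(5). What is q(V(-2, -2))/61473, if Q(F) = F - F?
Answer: 0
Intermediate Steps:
Q(F) = 0
V(I, l) = 0
q(U) = -U²/2 (q(U) = -U*U/2 = -U²/2)
q(V(-2, -2))/61473 = -½*0²/61473 = -½*0*(1/61473) = 0*(1/61473) = 0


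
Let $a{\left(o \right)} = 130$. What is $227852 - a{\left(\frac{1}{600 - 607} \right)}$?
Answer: $227722$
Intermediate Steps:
$227852 - a{\left(\frac{1}{600 - 607} \right)} = 227852 - 130 = 227722$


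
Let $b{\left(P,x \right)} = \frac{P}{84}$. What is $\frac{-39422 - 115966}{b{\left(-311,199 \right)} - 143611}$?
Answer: $\frac{13052592}{12063635} \approx 1.082$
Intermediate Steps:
$b{\left(P,x \right)} = \frac{P}{84}$
$\frac{-39422 - 115966}{b{\left(-311,199 \right)} - 143611} = \frac{-39422 - 115966}{\frac{1}{84} \left(-311\right) - 143611} = - \frac{155388}{- \frac{311}{84} - 143611} = - \frac{155388}{- \frac{12063635}{84}} = \left(-155388\right) \left(- \frac{84}{12063635}\right) = \frac{13052592}{12063635}$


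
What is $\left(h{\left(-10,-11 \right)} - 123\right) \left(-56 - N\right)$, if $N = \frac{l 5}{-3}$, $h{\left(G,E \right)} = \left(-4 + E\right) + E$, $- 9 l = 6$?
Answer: $\frac{76586}{9} \approx 8509.6$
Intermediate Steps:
$l = - \frac{2}{3}$ ($l = \left(- \frac{1}{9}\right) 6 = - \frac{2}{3} \approx -0.66667$)
$h{\left(G,E \right)} = -4 + 2 E$
$N = \frac{10}{9}$ ($N = \frac{\left(- \frac{2}{3}\right) 5}{-3} = \left(- \frac{10}{3}\right) \left(- \frac{1}{3}\right) = \frac{10}{9} \approx 1.1111$)
$\left(h{\left(-10,-11 \right)} - 123\right) \left(-56 - N\right) = \left(\left(-4 + 2 \left(-11\right)\right) - 123\right) \left(-56 - \frac{10}{9}\right) = \left(\left(-4 - 22\right) - 123\right) \left(-56 - \frac{10}{9}\right) = \left(-26 - 123\right) \left(- \frac{514}{9}\right) = \left(-149\right) \left(- \frac{514}{9}\right) = \frac{76586}{9}$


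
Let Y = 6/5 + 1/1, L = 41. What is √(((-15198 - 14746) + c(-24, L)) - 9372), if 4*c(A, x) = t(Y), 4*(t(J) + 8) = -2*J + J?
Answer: I*√15727255/20 ≈ 198.29*I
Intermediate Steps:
Y = 11/5 (Y = 6*(⅕) + 1*1 = 6/5 + 1 = 11/5 ≈ 2.2000)
t(J) = -8 - J/4 (t(J) = -8 + (-2*J + J)/4 = -8 + (-J)/4 = -8 - J/4)
c(A, x) = -171/80 (c(A, x) = (-8 - ¼*11/5)/4 = (-8 - 11/20)/4 = (¼)*(-171/20) = -171/80)
√(((-15198 - 14746) + c(-24, L)) - 9372) = √(((-15198 - 14746) - 171/80) - 9372) = √((-29944 - 171/80) - 9372) = √(-2395691/80 - 9372) = √(-3145451/80) = I*√15727255/20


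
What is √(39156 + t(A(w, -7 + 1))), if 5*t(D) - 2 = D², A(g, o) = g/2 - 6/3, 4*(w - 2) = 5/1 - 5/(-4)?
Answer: √1002404085/160 ≈ 197.88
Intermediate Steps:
w = 57/16 (w = 2 + (5/1 - 5/(-4))/4 = 2 + (5*1 - 5*(-¼))/4 = 2 + (5 + 5/4)/4 = 2 + (¼)*(25/4) = 2 + 25/16 = 57/16 ≈ 3.5625)
A(g, o) = -2 + g/2 (A(g, o) = g*(½) - 6*⅓ = g/2 - 2 = -2 + g/2)
t(D) = ⅖ + D²/5
√(39156 + t(A(w, -7 + 1))) = √(39156 + (⅖ + (-2 + (½)*(57/16))²/5)) = √(39156 + (⅖ + (-2 + 57/32)²/5)) = √(39156 + (⅖ + (-7/32)²/5)) = √(39156 + (⅖ + (⅕)*(49/1024))) = √(39156 + (⅖ + 49/5120)) = √(39156 + 2097/5120) = √(200480817/5120) = √1002404085/160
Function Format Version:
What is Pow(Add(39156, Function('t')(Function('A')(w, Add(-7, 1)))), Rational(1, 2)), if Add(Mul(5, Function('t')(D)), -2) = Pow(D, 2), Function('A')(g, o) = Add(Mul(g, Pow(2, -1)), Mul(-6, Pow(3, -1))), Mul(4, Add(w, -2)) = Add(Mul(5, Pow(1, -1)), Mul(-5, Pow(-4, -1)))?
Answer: Mul(Rational(1, 160), Pow(1002404085, Rational(1, 2))) ≈ 197.88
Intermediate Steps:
w = Rational(57, 16) (w = Add(2, Mul(Rational(1, 4), Add(Mul(5, Pow(1, -1)), Mul(-5, Pow(-4, -1))))) = Add(2, Mul(Rational(1, 4), Add(Mul(5, 1), Mul(-5, Rational(-1, 4))))) = Add(2, Mul(Rational(1, 4), Add(5, Rational(5, 4)))) = Add(2, Mul(Rational(1, 4), Rational(25, 4))) = Add(2, Rational(25, 16)) = Rational(57, 16) ≈ 3.5625)
Function('A')(g, o) = Add(-2, Mul(Rational(1, 2), g)) (Function('A')(g, o) = Add(Mul(g, Rational(1, 2)), Mul(-6, Rational(1, 3))) = Add(Mul(Rational(1, 2), g), -2) = Add(-2, Mul(Rational(1, 2), g)))
Function('t')(D) = Add(Rational(2, 5), Mul(Rational(1, 5), Pow(D, 2)))
Pow(Add(39156, Function('t')(Function('A')(w, Add(-7, 1)))), Rational(1, 2)) = Pow(Add(39156, Add(Rational(2, 5), Mul(Rational(1, 5), Pow(Add(-2, Mul(Rational(1, 2), Rational(57, 16))), 2)))), Rational(1, 2)) = Pow(Add(39156, Add(Rational(2, 5), Mul(Rational(1, 5), Pow(Add(-2, Rational(57, 32)), 2)))), Rational(1, 2)) = Pow(Add(39156, Add(Rational(2, 5), Mul(Rational(1, 5), Pow(Rational(-7, 32), 2)))), Rational(1, 2)) = Pow(Add(39156, Add(Rational(2, 5), Mul(Rational(1, 5), Rational(49, 1024)))), Rational(1, 2)) = Pow(Add(39156, Add(Rational(2, 5), Rational(49, 5120))), Rational(1, 2)) = Pow(Add(39156, Rational(2097, 5120)), Rational(1, 2)) = Pow(Rational(200480817, 5120), Rational(1, 2)) = Mul(Rational(1, 160), Pow(1002404085, Rational(1, 2)))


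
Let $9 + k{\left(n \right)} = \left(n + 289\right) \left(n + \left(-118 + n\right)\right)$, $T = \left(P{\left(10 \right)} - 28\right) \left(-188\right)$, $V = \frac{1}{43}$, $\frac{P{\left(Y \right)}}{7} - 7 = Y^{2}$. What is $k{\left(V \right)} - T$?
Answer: $\frac{187576795}{1849} \approx 1.0145 \cdot 10^{5}$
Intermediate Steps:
$P{\left(Y \right)} = 49 + 7 Y^{2}$
$V = \frac{1}{43} \approx 0.023256$
$T = -135548$ ($T = \left(\left(49 + 7 \cdot 10^{2}\right) - 28\right) \left(-188\right) = \left(\left(49 + 7 \cdot 100\right) - 28\right) \left(-188\right) = \left(\left(49 + 700\right) - 28\right) \left(-188\right) = \left(749 - 28\right) \left(-188\right) = 721 \left(-188\right) = -135548$)
$k{\left(n \right)} = -9 + \left(-118 + 2 n\right) \left(289 + n\right)$ ($k{\left(n \right)} = -9 + \left(n + 289\right) \left(n + \left(-118 + n\right)\right) = -9 + \left(289 + n\right) \left(-118 + 2 n\right) = -9 + \left(-118 + 2 n\right) \left(289 + n\right)$)
$k{\left(V \right)} - T = \left(-34111 + \frac{2}{1849} + 460 \cdot \frac{1}{43}\right) - -135548 = \left(-34111 + 2 \cdot \frac{1}{1849} + \frac{460}{43}\right) + 135548 = \left(-34111 + \frac{2}{1849} + \frac{460}{43}\right) + 135548 = - \frac{63051457}{1849} + 135548 = \frac{187576795}{1849}$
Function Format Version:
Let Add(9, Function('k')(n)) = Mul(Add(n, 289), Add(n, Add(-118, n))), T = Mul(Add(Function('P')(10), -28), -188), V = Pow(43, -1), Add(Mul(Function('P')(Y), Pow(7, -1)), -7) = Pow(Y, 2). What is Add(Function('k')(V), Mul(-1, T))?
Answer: Rational(187576795, 1849) ≈ 1.0145e+5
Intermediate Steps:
Function('P')(Y) = Add(49, Mul(7, Pow(Y, 2)))
V = Rational(1, 43) ≈ 0.023256
T = -135548 (T = Mul(Add(Add(49, Mul(7, Pow(10, 2))), -28), -188) = Mul(Add(Add(49, Mul(7, 100)), -28), -188) = Mul(Add(Add(49, 700), -28), -188) = Mul(Add(749, -28), -188) = Mul(721, -188) = -135548)
Function('k')(n) = Add(-9, Mul(Add(-118, Mul(2, n)), Add(289, n))) (Function('k')(n) = Add(-9, Mul(Add(n, 289), Add(n, Add(-118, n)))) = Add(-9, Mul(Add(289, n), Add(-118, Mul(2, n)))) = Add(-9, Mul(Add(-118, Mul(2, n)), Add(289, n))))
Add(Function('k')(V), Mul(-1, T)) = Add(Add(-34111, Mul(2, Pow(Rational(1, 43), 2)), Mul(460, Rational(1, 43))), Mul(-1, -135548)) = Add(Add(-34111, Mul(2, Rational(1, 1849)), Rational(460, 43)), 135548) = Add(Add(-34111, Rational(2, 1849), Rational(460, 43)), 135548) = Add(Rational(-63051457, 1849), 135548) = Rational(187576795, 1849)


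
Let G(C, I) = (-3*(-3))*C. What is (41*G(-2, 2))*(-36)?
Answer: 26568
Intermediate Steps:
G(C, I) = 9*C
(41*G(-2, 2))*(-36) = (41*(9*(-2)))*(-36) = (41*(-18))*(-36) = -738*(-36) = 26568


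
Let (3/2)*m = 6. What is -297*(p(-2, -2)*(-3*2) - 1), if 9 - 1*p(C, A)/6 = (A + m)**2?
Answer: 53757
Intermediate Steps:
m = 4 (m = (2/3)*6 = 4)
p(C, A) = 54 - 6*(4 + A)**2 (p(C, A) = 54 - 6*(A + 4)**2 = 54 - 6*(4 + A)**2)
-297*(p(-2, -2)*(-3*2) - 1) = -297*((54 - 6*(4 - 2)**2)*(-3*2) - 1) = -297*((54 - 6*2**2)*(-6) - 1) = -297*((54 - 6*4)*(-6) - 1) = -297*((54 - 24)*(-6) - 1) = -297*(30*(-6) - 1) = -297*(-180 - 1) = -297*(-181) = 53757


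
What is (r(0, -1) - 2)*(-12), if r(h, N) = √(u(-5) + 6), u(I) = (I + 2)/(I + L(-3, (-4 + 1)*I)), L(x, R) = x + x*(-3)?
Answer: 24 - 12*√3 ≈ 3.2154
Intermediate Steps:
L(x, R) = -2*x (L(x, R) = x - 3*x = -2*x)
u(I) = (2 + I)/(6 + I) (u(I) = (I + 2)/(I - 2*(-3)) = (2 + I)/(I + 6) = (2 + I)/(6 + I))
r(h, N) = √3 (r(h, N) = √((2 - 5)/(6 - 5) + 6) = √(-3/1 + 6) = √(1*(-3) + 6) = √(-3 + 6) = √3)
(r(0, -1) - 2)*(-12) = (√3 - 2)*(-12) = (-2 + √3)*(-12) = 24 - 12*√3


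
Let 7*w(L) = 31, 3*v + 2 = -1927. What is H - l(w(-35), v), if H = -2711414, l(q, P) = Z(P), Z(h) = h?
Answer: -2710771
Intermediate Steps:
v = -643 (v = -⅔ + (⅓)*(-1927) = -⅔ - 1927/3 = -643)
w(L) = 31/7 (w(L) = (⅐)*31 = 31/7)
l(q, P) = P
H - l(w(-35), v) = -2711414 - 1*(-643) = -2711414 + 643 = -2710771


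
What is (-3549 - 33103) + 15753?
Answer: -20899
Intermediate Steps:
(-3549 - 33103) + 15753 = -36652 + 15753 = -20899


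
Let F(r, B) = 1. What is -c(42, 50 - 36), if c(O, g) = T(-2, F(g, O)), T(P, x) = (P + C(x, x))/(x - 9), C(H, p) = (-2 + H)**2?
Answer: -1/8 ≈ -0.12500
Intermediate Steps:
T(P, x) = (P + (-2 + x)**2)/(-9 + x) (T(P, x) = (P + (-2 + x)**2)/(x - 9) = (P + (-2 + x)**2)/(-9 + x))
c(O, g) = 1/8 (c(O, g) = (-2 + (-2 + 1)**2)/(-9 + 1) = (-2 + (-1)**2)/(-8) = -(-2 + 1)/8 = -1/8*(-1) = 1/8)
-c(42, 50 - 36) = -1*1/8 = -1/8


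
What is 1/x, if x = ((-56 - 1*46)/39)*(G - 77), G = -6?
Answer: 13/2822 ≈ 0.0046067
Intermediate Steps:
x = 2822/13 (x = ((-56 - 1*46)/39)*(-6 - 77) = ((-56 - 46)*(1/39))*(-83) = -102*1/39*(-83) = -34/13*(-83) = 2822/13 ≈ 217.08)
1/x = 1/(2822/13) = 13/2822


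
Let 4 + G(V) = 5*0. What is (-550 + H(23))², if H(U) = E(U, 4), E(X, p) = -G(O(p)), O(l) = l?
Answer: 298116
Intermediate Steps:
G(V) = -4 (G(V) = -4 + 5*0 = -4 + 0 = -4)
E(X, p) = 4 (E(X, p) = -1*(-4) = 4)
H(U) = 4
(-550 + H(23))² = (-550 + 4)² = (-546)² = 298116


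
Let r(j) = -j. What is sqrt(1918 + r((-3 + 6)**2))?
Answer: sqrt(1909) ≈ 43.692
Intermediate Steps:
sqrt(1918 + r((-3 + 6)**2)) = sqrt(1918 - (-3 + 6)**2) = sqrt(1918 - 1*3**2) = sqrt(1918 - 1*9) = sqrt(1918 - 9) = sqrt(1909)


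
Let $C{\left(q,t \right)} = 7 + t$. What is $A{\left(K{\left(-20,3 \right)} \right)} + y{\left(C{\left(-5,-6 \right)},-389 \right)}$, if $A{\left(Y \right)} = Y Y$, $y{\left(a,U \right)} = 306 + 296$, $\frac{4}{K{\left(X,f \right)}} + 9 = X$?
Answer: $\frac{506298}{841} \approx 602.02$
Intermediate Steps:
$K{\left(X,f \right)} = \frac{4}{-9 + X}$
$y{\left(a,U \right)} = 602$
$A{\left(Y \right)} = Y^{2}$
$A{\left(K{\left(-20,3 \right)} \right)} + y{\left(C{\left(-5,-6 \right)},-389 \right)} = \left(\frac{4}{-9 - 20}\right)^{2} + 602 = \left(\frac{4}{-29}\right)^{2} + 602 = \left(4 \left(- \frac{1}{29}\right)\right)^{2} + 602 = \left(- \frac{4}{29}\right)^{2} + 602 = \frac{16}{841} + 602 = \frac{506298}{841}$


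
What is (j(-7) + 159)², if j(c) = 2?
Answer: 25921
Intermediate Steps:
(j(-7) + 159)² = (2 + 159)² = 161² = 25921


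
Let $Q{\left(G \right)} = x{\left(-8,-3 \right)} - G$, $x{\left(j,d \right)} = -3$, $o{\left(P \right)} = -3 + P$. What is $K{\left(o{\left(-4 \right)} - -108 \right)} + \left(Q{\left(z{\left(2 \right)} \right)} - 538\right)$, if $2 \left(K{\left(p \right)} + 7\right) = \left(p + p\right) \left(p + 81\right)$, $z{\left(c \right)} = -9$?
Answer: $17843$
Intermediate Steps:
$Q{\left(G \right)} = -3 - G$
$K{\left(p \right)} = -7 + p \left(81 + p\right)$ ($K{\left(p \right)} = -7 + \frac{\left(p + p\right) \left(p + 81\right)}{2} = -7 + \frac{2 p \left(81 + p\right)}{2} = -7 + p \left(81 + p\right)$)
$K{\left(o{\left(-4 \right)} - -108 \right)} + \left(Q{\left(z{\left(2 \right)} \right)} - 538\right) = \left(-7 + \left(\left(-3 - 4\right) - -108\right)^{2} + 81 \left(\left(-3 - 4\right) - -108\right)\right) - 532 = \left(-7 + \left(-7 + 108\right)^{2} + 81 \left(-7 + 108\right)\right) + \left(\left(-3 + 9\right) - 538\right) = \left(-7 + 101^{2} + 81 \cdot 101\right) + \left(6 - 538\right) = \left(-7 + 10201 + 8181\right) - 532 = 18375 - 532 = 17843$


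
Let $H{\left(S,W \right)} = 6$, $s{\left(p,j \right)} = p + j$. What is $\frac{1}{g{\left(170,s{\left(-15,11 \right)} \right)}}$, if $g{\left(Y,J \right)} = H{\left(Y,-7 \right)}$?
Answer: $\frac{1}{6} \approx 0.16667$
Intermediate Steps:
$s{\left(p,j \right)} = j + p$
$g{\left(Y,J \right)} = 6$
$\frac{1}{g{\left(170,s{\left(-15,11 \right)} \right)}} = \frac{1}{6}$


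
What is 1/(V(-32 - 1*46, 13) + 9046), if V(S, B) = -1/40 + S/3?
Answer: 40/360799 ≈ 0.00011087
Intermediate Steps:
V(S, B) = -1/40 + S/3 (V(S, B) = -1*1/40 + S*(⅓) = -1/40 + S/3)
1/(V(-32 - 1*46, 13) + 9046) = 1/((-1/40 + (-32 - 1*46)/3) + 9046) = 1/((-1/40 + (-32 - 46)/3) + 9046) = 1/((-1/40 + (⅓)*(-78)) + 9046) = 1/((-1/40 - 26) + 9046) = 1/(-1041/40 + 9046) = 1/(360799/40) = 40/360799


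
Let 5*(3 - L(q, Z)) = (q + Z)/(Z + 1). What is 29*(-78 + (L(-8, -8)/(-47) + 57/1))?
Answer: -1004386/1645 ≈ -610.57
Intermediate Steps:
L(q, Z) = 3 - (Z + q)/(5*(1 + Z)) (L(q, Z) = 3 - (q + Z)/(5*(Z + 1)) = 3 - (Z + q)/(5*(1 + Z)))
29*(-78 + (L(-8, -8)/(-47) + 57/1)) = 29*(-78 + (((15 - 1*(-8) + 14*(-8))/(5*(1 - 8)))/(-47) + 57/1)) = 29*(-78 + (((⅕)*(15 + 8 - 112)/(-7))*(-1/47) + 57*1)) = 29*(-78 + (((⅕)*(-⅐)*(-89))*(-1/47) + 57)) = 29*(-78 + ((89/35)*(-1/47) + 57)) = 29*(-78 + (-89/1645 + 57)) = 29*(-78 + 93676/1645) = 29*(-34634/1645) = -1004386/1645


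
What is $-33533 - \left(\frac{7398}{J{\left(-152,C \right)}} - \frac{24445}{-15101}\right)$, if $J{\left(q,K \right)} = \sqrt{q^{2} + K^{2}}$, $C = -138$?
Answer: $- \frac{506406278}{15101} - \frac{3699 \sqrt{10537}}{10537} \approx -33571.0$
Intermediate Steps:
$J{\left(q,K \right)} = \sqrt{K^{2} + q^{2}}$
$-33533 - \left(\frac{7398}{J{\left(-152,C \right)}} - \frac{24445}{-15101}\right) = -33533 - \left(\frac{7398}{\sqrt{\left(-138\right)^{2} + \left(-152\right)^{2}}} - \frac{24445}{-15101}\right) = -33533 - \left(\frac{7398}{\sqrt{19044 + 23104}} - - \frac{24445}{15101}\right) = -33533 - \left(\frac{7398}{\sqrt{42148}} + \frac{24445}{15101}\right) = -33533 - \left(\frac{7398}{2 \sqrt{10537}} + \frac{24445}{15101}\right) = -33533 - \left(7398 \frac{\sqrt{10537}}{21074} + \frac{24445}{15101}\right) = -33533 - \left(\frac{3699 \sqrt{10537}}{10537} + \frac{24445}{15101}\right) = -33533 - \left(\frac{24445}{15101} + \frac{3699 \sqrt{10537}}{10537}\right) = - \frac{506406278}{15101} - \frac{3699 \sqrt{10537}}{10537}$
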